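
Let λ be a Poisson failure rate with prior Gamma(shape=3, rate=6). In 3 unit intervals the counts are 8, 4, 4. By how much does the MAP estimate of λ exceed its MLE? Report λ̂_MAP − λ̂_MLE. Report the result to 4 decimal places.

Σxᵢ = 16. Posterior is Gamma(19, 9); MAP = (19−1)/9 = 18/9 ≈ 2.00000.
MLE = x̄ = 16/3 ≈ 5.33333.
Difference = 18/9 − 16/3 = -10/3 ≈ -3.3333.

MAP − MLE = -3.3333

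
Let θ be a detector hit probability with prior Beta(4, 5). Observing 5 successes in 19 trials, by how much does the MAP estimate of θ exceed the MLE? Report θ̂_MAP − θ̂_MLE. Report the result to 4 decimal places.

Posterior is Beta(9, 19); MAP = (9−1)/(28−2) = 8/26 ≈ 0.30769.
MLE ignores the prior: θ̂_MLE = k/n = 5/19 ≈ 0.26316.
Difference = 8/26 − 5/19 = 11/247 ≈ 0.0445.

MAP − MLE = 0.0445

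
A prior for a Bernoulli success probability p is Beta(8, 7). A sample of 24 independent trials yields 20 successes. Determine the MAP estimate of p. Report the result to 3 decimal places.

p̂_MAP = 0.730

Prior: Beta(8, 7).
Data: 20 successes in 24 trials. The binomial likelihood contributes p^20(1−p)^4, so the posterior is Beta(8+20, 7+4) = Beta(28, 11).
For Beta(a, b) with a, b > 1 the mode is (a−1)/(a+b−2) = 27/37 ≈ 0.730.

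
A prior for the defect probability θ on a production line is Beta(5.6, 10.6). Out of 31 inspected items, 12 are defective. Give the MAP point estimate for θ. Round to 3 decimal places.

Prior: Beta(5.6, 10.6).
Data: 12 successes in 31 trials. The binomial likelihood contributes θ^12(1−θ)^19, so the posterior is Beta(5.6+12, 10.6+19) = Beta(17.6, 29.6).
For Beta(a, b) with a, b > 1 the mode is (a−1)/(a+b−2) = 16.6/45.2 ≈ 0.367.

θ̂_MAP = 0.367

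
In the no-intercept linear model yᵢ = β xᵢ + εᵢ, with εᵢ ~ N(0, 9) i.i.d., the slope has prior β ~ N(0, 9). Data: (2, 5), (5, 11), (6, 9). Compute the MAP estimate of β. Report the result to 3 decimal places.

β̂_MAP = 1.803

log p(β | y) = −Σ(yᵢ − βxᵢ)²/(2·9) − β²/(2·9) + const.
Setting the derivative to zero: Σxᵢ(yᵢ − βxᵢ)/9 − β/9 = 0, so β = Σxᵢyᵢ / (Σxᵢ² + σ²/τ²).
Σxᵢyᵢ = 2·5 + 5·11 + 6·9 = 119; Σxᵢ² = 65; σ²/τ² = 1.
β̂_MAP = 119 / (65 + 1) = 119/66 ≈ 1.803.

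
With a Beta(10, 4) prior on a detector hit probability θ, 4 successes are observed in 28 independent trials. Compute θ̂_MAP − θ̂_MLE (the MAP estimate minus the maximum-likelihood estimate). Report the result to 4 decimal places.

MAP − MLE = 0.1821

Posterior is Beta(14, 28); MAP = (14−1)/(42−2) = 13/40 ≈ 0.32500.
MLE ignores the prior: θ̂_MLE = k/n = 4/28 ≈ 0.14286.
Difference = 13/40 − 4/28 = 51/280 ≈ 0.1821.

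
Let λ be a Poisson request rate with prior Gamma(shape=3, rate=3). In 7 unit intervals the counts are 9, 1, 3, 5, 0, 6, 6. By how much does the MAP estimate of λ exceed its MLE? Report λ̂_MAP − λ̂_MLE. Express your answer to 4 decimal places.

MAP − MLE = -1.0857

Σxᵢ = 30. Posterior is Gamma(33, 10); MAP = (33−1)/10 = 32/10 ≈ 3.20000.
MLE = x̄ = 30/7 ≈ 4.28571.
Difference = 32/10 − 30/7 = -38/35 ≈ -1.0857.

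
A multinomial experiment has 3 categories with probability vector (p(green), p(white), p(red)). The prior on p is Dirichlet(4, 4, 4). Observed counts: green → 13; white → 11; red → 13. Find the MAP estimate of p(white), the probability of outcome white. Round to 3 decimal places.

The posterior is Dirichlet(αᵢ + nᵢ) = Dirichlet(17, 15, 17).
For a Dirichlet(a₁,…,a_K) with all aᵢ > 1, the mode has j-th component (aⱼ − 1)/(Σaᵢ − K).
Here Σaᵢ = 49 and K = 3, so p(white) = (15 − 1)/(49 − 3) = 14/46 ≈ 0.304.

MAP estimate of p(white) = 0.304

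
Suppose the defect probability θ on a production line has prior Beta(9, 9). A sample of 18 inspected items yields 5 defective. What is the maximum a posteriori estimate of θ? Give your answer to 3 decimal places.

θ̂_MAP = 0.382

Prior: Beta(9, 9).
Data: 5 successes in 18 trials. The binomial likelihood contributes θ^5(1−θ)^13, so the posterior is Beta(9+5, 9+13) = Beta(14, 22).
For Beta(a, b) with a, b > 1 the mode is (a−1)/(a+b−2) = 13/34 ≈ 0.382.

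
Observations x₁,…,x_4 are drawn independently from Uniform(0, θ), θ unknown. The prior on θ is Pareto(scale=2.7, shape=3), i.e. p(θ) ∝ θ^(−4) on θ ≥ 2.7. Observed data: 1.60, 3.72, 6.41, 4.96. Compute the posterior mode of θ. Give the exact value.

θ̂_MAP = 6.41

The Uniform(0, θ) likelihood is θ^(−n) for θ ≥ max(xᵢ), zero otherwise. Here max(xᵢ) = 6.41.
Posterior ∝ θ^(−4) · θ^(−4) = θ^(−8) on θ ≥ max(2.7, 6.41) = 6.41.
This density is strictly decreasing in θ, so the posterior mode lies at the lower boundary of the support.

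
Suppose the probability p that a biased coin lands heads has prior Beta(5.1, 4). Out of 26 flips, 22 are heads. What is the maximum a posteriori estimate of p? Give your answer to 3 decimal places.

Prior: Beta(5.1, 4).
Data: 22 successes in 26 trials. The binomial likelihood contributes p^22(1−p)^4, so the posterior is Beta(5.1+22, 4+4) = Beta(27.1, 8).
For Beta(a, b) with a, b > 1 the mode is (a−1)/(a+b−2) = 26.1/33.1 ≈ 0.789.

p̂_MAP = 0.789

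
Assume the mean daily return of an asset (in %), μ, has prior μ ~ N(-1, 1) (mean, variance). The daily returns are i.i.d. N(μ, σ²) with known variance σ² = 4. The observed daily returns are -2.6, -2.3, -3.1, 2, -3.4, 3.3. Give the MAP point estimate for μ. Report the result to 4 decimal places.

n = 6; x̄ = ((-2.6) + (-2.3) + (-3.1) + 2 + (-3.4) + 3.3)/6 = -6.1/6 = -61/60 ≈ -1.0167.
For a Normal prior and Normal likelihood with known variance, the posterior is Normal; its mode equals its mean, the precision-weighted average.
Prior precision 1/σ₀² = 1/1 = 1; data precision n/σ² = 6/4 = 1.5.
μ̂ = (1·(-1) + 1.5·(-61/60)) / (1 + 1.5) = (-2.525)/2.5 = -1.0100.

μ̂_MAP = -1.0100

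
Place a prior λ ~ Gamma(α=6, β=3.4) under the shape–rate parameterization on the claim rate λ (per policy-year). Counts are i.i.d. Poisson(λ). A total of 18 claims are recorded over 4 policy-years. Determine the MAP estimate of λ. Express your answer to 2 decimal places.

Σxᵢ = 18, n = 4.
Posterior ∝ λ^5e^(−3.4λ) · λ^18e^(−4λ) = λ^23e^(−7.4λ), i.e. Gamma(shape=24, rate=7.4).
The mode of a Gamma(a, b) with a ≥ 1 (shape–rate) is (a−1)/b = 23/7.4 ≈ 3.11.

λ̂_MAP = 3.11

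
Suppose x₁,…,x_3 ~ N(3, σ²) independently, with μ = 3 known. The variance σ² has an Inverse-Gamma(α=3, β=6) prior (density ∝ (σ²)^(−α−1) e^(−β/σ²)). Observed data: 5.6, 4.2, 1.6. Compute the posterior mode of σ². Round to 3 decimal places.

σ̂²_MAP = 2.015

Sum of squared deviations about the known mean: SS = (5.6−3)² + (4.2−3)² + (1.6−3)² = 10.16.
The Normal likelihood contributes (σ²)^(−n/2) exp(−SS/(2σ²)), so the posterior is Inverse-Gamma(α + n/2, β + SS/2) = Inverse-Gamma(4.5, 11.08).
The mode of Inverse-Gamma(a, b) is b/(a+1) = 11.08/5.5 ≈ 2.015.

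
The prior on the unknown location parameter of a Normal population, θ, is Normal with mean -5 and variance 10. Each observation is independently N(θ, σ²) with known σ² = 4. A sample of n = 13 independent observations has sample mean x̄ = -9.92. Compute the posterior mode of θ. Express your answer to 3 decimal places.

θ̂_MAP = -9.773

n = 13, x̄ = -9.92.
For a Normal prior and Normal likelihood with known variance, the posterior is Normal; its mode equals its mean, the precision-weighted average.
Prior precision 1/σ₀² = 1/10 = 0.1; data precision n/σ² = 13/4 = 3.25.
θ̂ = (0.1·(-5) + 3.25·(-9.92)) / (0.1 + 3.25) = (-32.74)/3.35 = -3274/335 ≈ -9.773.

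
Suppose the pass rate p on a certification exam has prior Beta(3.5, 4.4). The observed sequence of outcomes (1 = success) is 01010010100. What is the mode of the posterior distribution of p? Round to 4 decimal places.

Prior: Beta(3.5, 4.4).
Data: 4 successes in 11 trials (from the sequence). The binomial likelihood contributes p^4(1−p)^7, so the posterior is Beta(3.5+4, 4.4+7) = Beta(7.5, 11.4).
For Beta(a, b) with a, b > 1 the mode is (a−1)/(a+b−2) = 6.5/16.9 ≈ 0.3846.

p̂_MAP = 0.3846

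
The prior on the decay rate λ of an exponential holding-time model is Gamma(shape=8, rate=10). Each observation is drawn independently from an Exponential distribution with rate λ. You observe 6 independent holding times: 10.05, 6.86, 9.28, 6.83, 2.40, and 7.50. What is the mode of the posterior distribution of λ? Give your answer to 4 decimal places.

λ̂_MAP = 0.2457

The Exponential(rate=λ) likelihood is ∝ λ^n e^(−λΣtᵢ). Here n = 6 and Σtᵢ = 10.05 + 6.86 + 9.28 + 6.83 + 2.40 + 7.50 = 42.92.
Posterior ∝ λ^7e^(−10λ) · λ^6e^(−42.92λ) = λ^13e^(−52.92λ), i.e. Gamma(14, 52.92).
Mode = (a−1)/b = 13/52.92 ≈ 0.2457.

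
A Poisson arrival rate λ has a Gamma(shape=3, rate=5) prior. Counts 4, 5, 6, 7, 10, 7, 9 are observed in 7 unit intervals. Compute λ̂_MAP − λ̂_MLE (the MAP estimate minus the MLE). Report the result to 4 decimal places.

Σxᵢ = 48. Posterior is Gamma(51, 12); MAP = (51−1)/12 = 50/12 ≈ 4.16667.
MLE = x̄ = 48/7 ≈ 6.85714.
Difference = 50/12 − 48/7 = -113/42 ≈ -2.6905.

MAP − MLE = -2.6905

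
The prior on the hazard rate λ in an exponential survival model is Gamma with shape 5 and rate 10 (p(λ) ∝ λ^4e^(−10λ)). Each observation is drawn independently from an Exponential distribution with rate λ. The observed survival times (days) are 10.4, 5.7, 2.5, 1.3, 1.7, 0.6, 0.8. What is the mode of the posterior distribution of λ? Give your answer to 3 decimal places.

λ̂_MAP = 0.333

The Exponential(rate=λ) likelihood is ∝ λ^n e^(−λΣtᵢ). Here n = 7 and Σtᵢ = 10.4 + 5.7 + 2.5 + 1.3 + 1.7 + 0.6 + 0.8 = 23.
Posterior ∝ λ^4e^(−10λ) · λ^7e^(−23λ) = λ^11e^(−33λ), i.e. Gamma(12, 33).
Mode = (a−1)/b = 11/33 ≈ 0.333.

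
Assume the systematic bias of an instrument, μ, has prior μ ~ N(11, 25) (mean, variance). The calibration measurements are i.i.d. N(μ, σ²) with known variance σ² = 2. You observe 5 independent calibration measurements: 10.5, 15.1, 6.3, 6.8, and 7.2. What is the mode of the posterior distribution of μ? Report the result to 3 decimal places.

μ̂_MAP = 9.209

n = 5; x̄ = (10.5 + 15.1 + 6.3 + 6.8 + 7.2)/5 = 45.9/5 = 9.18.
For a Normal prior and Normal likelihood with known variance, the posterior is Normal; its mode equals its mean, the precision-weighted average.
Prior precision 1/σ₀² = 1/25 = 0.04; data precision n/σ² = 5/2 = 2.5.
μ̂ = (0.04·11 + 2.5·9.18) / (0.04 + 2.5) = 23.39/2.54 = 2339/254 ≈ 9.209.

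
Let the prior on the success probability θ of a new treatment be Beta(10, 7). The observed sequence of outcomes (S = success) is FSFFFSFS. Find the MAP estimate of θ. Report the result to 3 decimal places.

Prior: Beta(10, 7).
Data: 3 successes in 8 trials (from the sequence). The binomial likelihood contributes θ^3(1−θ)^5, so the posterior is Beta(10+3, 7+5) = Beta(13, 12).
For Beta(a, b) with a, b > 1 the mode is (a−1)/(a+b−2) = 12/23 ≈ 0.522.

θ̂_MAP = 0.522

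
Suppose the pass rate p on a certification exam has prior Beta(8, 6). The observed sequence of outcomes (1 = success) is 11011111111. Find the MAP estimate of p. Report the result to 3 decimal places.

p̂_MAP = 0.739

Prior: Beta(8, 6).
Data: 10 successes in 11 trials (from the sequence). The binomial likelihood contributes p^10(1−p)^1, so the posterior is Beta(8+10, 6+1) = Beta(18, 7).
For Beta(a, b) with a, b > 1 the mode is (a−1)/(a+b−2) = 17/23 ≈ 0.739.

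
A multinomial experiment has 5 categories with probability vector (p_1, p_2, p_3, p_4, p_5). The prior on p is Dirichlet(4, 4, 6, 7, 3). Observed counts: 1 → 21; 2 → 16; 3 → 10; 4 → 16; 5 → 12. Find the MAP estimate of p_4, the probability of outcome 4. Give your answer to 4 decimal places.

MAP estimate: 0.2340

The posterior is Dirichlet(αᵢ + nᵢ) = Dirichlet(25, 20, 16, 23, 15).
For a Dirichlet(a₁,…,a_K) with all aᵢ > 1, the mode has j-th component (aⱼ − 1)/(Σaᵢ − K).
Here Σaᵢ = 99 and K = 5, so p_4 = (23 − 1)/(99 − 5) = 22/94 ≈ 0.2340.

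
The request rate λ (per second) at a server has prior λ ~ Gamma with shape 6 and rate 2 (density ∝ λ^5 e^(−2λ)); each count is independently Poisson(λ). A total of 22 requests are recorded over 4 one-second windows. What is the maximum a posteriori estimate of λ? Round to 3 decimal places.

Σxᵢ = 22, n = 4.
Posterior ∝ λ^5e^(−2λ) · λ^22e^(−4λ) = λ^27e^(−6λ), i.e. Gamma(shape=28, rate=6).
The mode of a Gamma(a, b) with a ≥ 1 (shape–rate) is (a−1)/b = 27/6 ≈ 4.500.

λ̂_MAP = 4.500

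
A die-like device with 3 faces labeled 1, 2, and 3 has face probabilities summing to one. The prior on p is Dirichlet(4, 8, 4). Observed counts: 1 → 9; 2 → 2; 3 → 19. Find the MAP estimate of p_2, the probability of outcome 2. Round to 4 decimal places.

MAP estimate: 0.2093

The posterior is Dirichlet(αᵢ + nᵢ) = Dirichlet(13, 10, 23).
For a Dirichlet(a₁,…,a_K) with all aᵢ > 1, the mode has j-th component (aⱼ − 1)/(Σaᵢ − K).
Here Σaᵢ = 46 and K = 3, so p_2 = (10 − 1)/(46 − 3) = 9/43 ≈ 0.2093.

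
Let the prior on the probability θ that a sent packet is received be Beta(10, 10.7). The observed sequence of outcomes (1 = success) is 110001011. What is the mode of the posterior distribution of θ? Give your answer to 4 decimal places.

Prior: Beta(10, 10.7).
Data: 5 successes in 9 trials (from the sequence). The binomial likelihood contributes θ^5(1−θ)^4, so the posterior is Beta(10+5, 10.7+4) = Beta(15, 14.7).
For Beta(a, b) with a, b > 1 the mode is (a−1)/(a+b−2) = 14/27.7 ≈ 0.5054.

θ̂_MAP = 0.5054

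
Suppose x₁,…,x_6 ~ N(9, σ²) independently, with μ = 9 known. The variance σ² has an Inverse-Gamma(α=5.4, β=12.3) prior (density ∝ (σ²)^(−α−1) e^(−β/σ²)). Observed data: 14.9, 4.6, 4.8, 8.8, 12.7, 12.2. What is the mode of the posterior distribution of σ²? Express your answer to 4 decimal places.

Sum of squared deviations about the known mean: SS = (14.9−9)² + (4.6−9)² + (4.8−9)² + (8.8−9)² + (12.7−9)² + (12.2−9)² = 95.78.
The Normal likelihood contributes (σ²)^(−n/2) exp(−SS/(2σ²)), so the posterior is Inverse-Gamma(α + n/2, β + SS/2) = Inverse-Gamma(8.4, 60.19).
The mode of Inverse-Gamma(a, b) is b/(a+1) = 60.19/9.4 ≈ 6.4032.

σ̂²_MAP = 6.4032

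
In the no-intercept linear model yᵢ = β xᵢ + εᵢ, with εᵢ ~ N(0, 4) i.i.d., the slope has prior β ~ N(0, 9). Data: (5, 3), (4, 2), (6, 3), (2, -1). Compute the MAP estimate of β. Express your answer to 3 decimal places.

β̂_MAP = 0.479

log p(β | y) = −Σ(yᵢ − βxᵢ)²/(2·4) − β²/(2·9) + const.
Setting the derivative to zero: Σxᵢ(yᵢ − βxᵢ)/4 − β/9 = 0, so β = Σxᵢyᵢ / (Σxᵢ² + σ²/τ²).
Σxᵢyᵢ = 5·3 + 4·2 + 6·3 + 2·(-1) = 39; Σxᵢ² = 81; σ²/τ² = 4/9.
β̂_MAP = 39 / (81 + 4/9) = 39/(733/9) = 351/733 ≈ 0.479.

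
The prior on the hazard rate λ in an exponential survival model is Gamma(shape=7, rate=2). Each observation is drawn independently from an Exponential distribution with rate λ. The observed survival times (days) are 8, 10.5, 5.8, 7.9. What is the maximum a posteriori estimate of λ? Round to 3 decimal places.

λ̂_MAP = 0.292

The Exponential(rate=λ) likelihood is ∝ λ^n e^(−λΣtᵢ). Here n = 4 and Σtᵢ = 8 + 10.5 + 5.8 + 7.9 = 32.2.
Posterior ∝ λ^6e^(−2λ) · λ^4e^(−32.2λ) = λ^10e^(−34.2λ), i.e. Gamma(11, 34.2).
Mode = (a−1)/b = 10/34.2 ≈ 0.292.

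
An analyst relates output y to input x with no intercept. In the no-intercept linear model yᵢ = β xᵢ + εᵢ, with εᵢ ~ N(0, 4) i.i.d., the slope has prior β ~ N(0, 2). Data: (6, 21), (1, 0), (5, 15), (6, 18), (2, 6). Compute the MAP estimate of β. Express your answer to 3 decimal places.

β̂_MAP = 3.087

log p(β | y) = −Σ(yᵢ − βxᵢ)²/(2·4) − β²/(2·2) + const.
Setting the derivative to zero: Σxᵢ(yᵢ − βxᵢ)/4 − β/2 = 0, so β = Σxᵢyᵢ / (Σxᵢ² + σ²/τ²).
Σxᵢyᵢ = 6·21 + 1·0 + 5·15 + 6·18 + 2·6 = 321; Σxᵢ² = 102; σ²/τ² = 2.
β̂_MAP = 321 / (102 + 2) = 321/104 ≈ 3.087.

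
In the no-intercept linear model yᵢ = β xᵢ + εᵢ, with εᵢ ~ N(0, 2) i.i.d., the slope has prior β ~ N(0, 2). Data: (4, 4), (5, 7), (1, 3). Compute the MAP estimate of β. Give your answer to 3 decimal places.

β̂_MAP = 1.256

log p(β | y) = −Σ(yᵢ − βxᵢ)²/(2·2) − β²/(2·2) + const.
Setting the derivative to zero: Σxᵢ(yᵢ − βxᵢ)/2 − β/2 = 0, so β = Σxᵢyᵢ / (Σxᵢ² + σ²/τ²).
Σxᵢyᵢ = 4·4 + 5·7 + 1·3 = 54; Σxᵢ² = 42; σ²/τ² = 1.
β̂_MAP = 54 / (42 + 1) = 54/43 ≈ 1.256.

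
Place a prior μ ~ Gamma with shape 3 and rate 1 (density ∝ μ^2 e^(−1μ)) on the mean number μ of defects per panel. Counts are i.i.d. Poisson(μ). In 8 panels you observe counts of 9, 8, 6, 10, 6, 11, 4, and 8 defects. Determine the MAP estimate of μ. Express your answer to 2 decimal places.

μ̂_MAP = 7.11

Σxᵢ = 9+8+6+10+6+11+4+8 = 62, with n = 8.
Posterior ∝ μ^2e^(−1μ) · μ^62e^(−8μ) = μ^64e^(−9μ), i.e. Gamma(shape=65, rate=9).
The mode of a Gamma(a, b) with a ≥ 1 (shape–rate) is (a−1)/b = 64/9 ≈ 7.11.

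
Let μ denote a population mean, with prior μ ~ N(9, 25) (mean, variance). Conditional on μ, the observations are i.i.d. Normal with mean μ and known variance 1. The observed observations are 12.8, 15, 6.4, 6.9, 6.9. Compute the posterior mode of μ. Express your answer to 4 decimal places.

n = 5; x̄ = (12.8 + 15 + 6.4 + 6.9 + 6.9)/5 = 48/5 = 9.6.
For a Normal prior and Normal likelihood with known variance, the posterior is Normal; its mode equals its mean, the precision-weighted average.
Prior precision 1/σ₀² = 1/25 = 0.04; data precision n/σ² = 5/1 = 5.
μ̂ = (0.04·9 + 5·9.6) / (0.04 + 5) = 48.36/5.04 = 403/42 ≈ 9.5952.

μ̂_MAP = 9.5952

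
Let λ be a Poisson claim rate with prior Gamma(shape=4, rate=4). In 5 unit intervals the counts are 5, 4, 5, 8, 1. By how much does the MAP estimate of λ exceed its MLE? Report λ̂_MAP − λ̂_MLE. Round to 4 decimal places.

Σxᵢ = 23. Posterior is Gamma(27, 9); MAP = (27−1)/9 = 26/9 ≈ 2.88889.
MLE = x̄ = 23/5 ≈ 4.60000.
Difference = 26/9 − 23/5 = -77/45 ≈ -1.7111.

MAP − MLE = -1.7111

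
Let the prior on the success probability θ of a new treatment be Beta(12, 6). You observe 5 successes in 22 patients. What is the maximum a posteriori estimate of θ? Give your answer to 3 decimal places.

θ̂_MAP = 0.421

Prior: Beta(12, 6).
Data: 5 successes in 22 trials. The binomial likelihood contributes θ^5(1−θ)^17, so the posterior is Beta(12+5, 6+17) = Beta(17, 23).
For Beta(a, b) with a, b > 1 the mode is (a−1)/(a+b−2) = 16/38 ≈ 0.421.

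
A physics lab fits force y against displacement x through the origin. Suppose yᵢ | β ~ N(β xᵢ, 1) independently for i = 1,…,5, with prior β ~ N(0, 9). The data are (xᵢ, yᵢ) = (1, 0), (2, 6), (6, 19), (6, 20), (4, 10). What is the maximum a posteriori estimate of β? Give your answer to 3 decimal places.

log p(β | y) = −Σ(yᵢ − βxᵢ)²/(2·1) − β²/(2·9) + const.
Setting the derivative to zero: Σxᵢ(yᵢ − βxᵢ)/1 − β/9 = 0, so β = Σxᵢyᵢ / (Σxᵢ² + σ²/τ²).
Σxᵢyᵢ = 1·0 + 2·6 + 6·19 + 6·20 + 4·10 = 286; Σxᵢ² = 93; σ²/τ² = 1/9.
β̂_MAP = 286 / (93 + 1/9) = 286/(838/9) = 1287/419 ≈ 3.072.

β̂_MAP = 3.072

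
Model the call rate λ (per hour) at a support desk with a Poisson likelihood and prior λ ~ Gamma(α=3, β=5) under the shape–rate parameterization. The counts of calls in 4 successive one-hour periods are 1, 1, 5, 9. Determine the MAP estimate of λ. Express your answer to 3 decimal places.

Σxᵢ = 1+1+5+9 = 16, with n = 4.
Posterior ∝ λ^2e^(−5λ) · λ^16e^(−4λ) = λ^18e^(−9λ), i.e. Gamma(shape=19, rate=9).
The mode of a Gamma(a, b) with a ≥ 1 (shape–rate) is (a−1)/b = 18/9 ≈ 2.000.

λ̂_MAP = 2.000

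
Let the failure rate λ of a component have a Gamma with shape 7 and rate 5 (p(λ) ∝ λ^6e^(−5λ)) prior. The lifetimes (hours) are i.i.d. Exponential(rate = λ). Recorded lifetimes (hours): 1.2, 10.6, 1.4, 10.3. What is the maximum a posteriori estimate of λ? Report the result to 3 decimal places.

λ̂_MAP = 0.351

The Exponential(rate=λ) likelihood is ∝ λ^n e^(−λΣtᵢ). Here n = 4 and Σtᵢ = 1.2 + 10.6 + 1.4 + 10.3 = 23.5.
Posterior ∝ λ^6e^(−5λ) · λ^4e^(−23.5λ) = λ^10e^(−28.5λ), i.e. Gamma(11, 28.5).
Mode = (a−1)/b = 10/28.5 ≈ 0.351.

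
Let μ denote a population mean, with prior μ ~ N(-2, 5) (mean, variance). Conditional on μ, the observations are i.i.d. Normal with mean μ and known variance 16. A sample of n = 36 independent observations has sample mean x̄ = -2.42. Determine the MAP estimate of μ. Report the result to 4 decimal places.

n = 36, x̄ = -2.42.
For a Normal prior and Normal likelihood with known variance, the posterior is Normal; its mode equals its mean, the precision-weighted average.
Prior precision 1/σ₀² = 1/5 = 0.2; data precision n/σ² = 36/16 = 2.25.
μ̂ = (0.2·(-2) + 2.25·(-2.42)) / (0.2 + 2.25) = (-5.845)/2.45 = -167/70 ≈ -2.3857.

μ̂_MAP = -2.3857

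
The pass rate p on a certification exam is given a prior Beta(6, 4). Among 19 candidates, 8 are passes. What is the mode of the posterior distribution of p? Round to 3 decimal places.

Prior: Beta(6, 4).
Data: 8 successes in 19 trials. The binomial likelihood contributes p^8(1−p)^11, so the posterior is Beta(6+8, 4+11) = Beta(14, 15).
For Beta(a, b) with a, b > 1 the mode is (a−1)/(a+b−2) = 13/27 ≈ 0.481.

p̂_MAP = 0.481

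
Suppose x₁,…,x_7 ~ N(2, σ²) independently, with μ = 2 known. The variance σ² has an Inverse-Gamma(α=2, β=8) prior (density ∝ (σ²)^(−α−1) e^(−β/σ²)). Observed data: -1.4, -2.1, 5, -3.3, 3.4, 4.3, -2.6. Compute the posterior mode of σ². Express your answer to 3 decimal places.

σ̂²_MAP = 8.452

Sum of squared deviations about the known mean: SS = (-1.4−2)² + (-2.1−2)² + (5−2)² + (-3.3−2)² + (3.4−2)² + (4.3−2)² + (-2.6−2)² = 93.87.
The Normal likelihood contributes (σ²)^(−n/2) exp(−SS/(2σ²)), so the posterior is Inverse-Gamma(α + n/2, β + SS/2) = Inverse-Gamma(5.5, 54.935).
The mode of Inverse-Gamma(a, b) is b/(a+1) = 54.935/6.5 ≈ 8.452.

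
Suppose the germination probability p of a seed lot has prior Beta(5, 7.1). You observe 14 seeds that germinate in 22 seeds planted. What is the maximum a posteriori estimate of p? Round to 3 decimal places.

Prior: Beta(5, 7.1).
Data: 14 successes in 22 trials. The binomial likelihood contributes p^14(1−p)^8, so the posterior is Beta(5+14, 7.1+8) = Beta(19, 15.1).
For Beta(a, b) with a, b > 1 the mode is (a−1)/(a+b−2) = 18/32.1 ≈ 0.561.

p̂_MAP = 0.561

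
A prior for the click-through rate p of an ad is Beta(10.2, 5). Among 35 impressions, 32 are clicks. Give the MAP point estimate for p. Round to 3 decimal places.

p̂_MAP = 0.855

Prior: Beta(10.2, 5).
Data: 32 successes in 35 trials. The binomial likelihood contributes p^32(1−p)^3, so the posterior is Beta(10.2+32, 5+3) = Beta(42.2, 8).
For Beta(a, b) with a, b > 1 the mode is (a−1)/(a+b−2) = 41.2/48.2 ≈ 0.855.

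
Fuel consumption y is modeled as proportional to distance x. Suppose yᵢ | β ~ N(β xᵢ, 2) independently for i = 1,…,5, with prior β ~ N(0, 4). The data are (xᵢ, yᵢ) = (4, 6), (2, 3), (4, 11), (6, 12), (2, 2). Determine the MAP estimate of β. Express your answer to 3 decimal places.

log p(β | y) = −Σ(yᵢ − βxᵢ)²/(2·2) − β²/(2·4) + const.
Setting the derivative to zero: Σxᵢ(yᵢ − βxᵢ)/2 − β/4 = 0, so β = Σxᵢyᵢ / (Σxᵢ² + σ²/τ²).
Σxᵢyᵢ = 4·6 + 2·3 + 4·11 + 6·12 + 2·2 = 150; Σxᵢ² = 76; σ²/τ² = 0.5.
β̂_MAP = 150 / (76 + 0.5) = 150/76.5 ≈ 1.961.

β̂_MAP = 1.961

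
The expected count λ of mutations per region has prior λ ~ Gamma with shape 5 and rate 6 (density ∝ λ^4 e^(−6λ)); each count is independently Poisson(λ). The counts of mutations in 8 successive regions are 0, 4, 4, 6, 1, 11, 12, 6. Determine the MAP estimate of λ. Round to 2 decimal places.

λ̂_MAP = 3.43

Σxᵢ = 0+4+4+6+1+11+12+6 = 44, with n = 8.
Posterior ∝ λ^4e^(−6λ) · λ^44e^(−8λ) = λ^48e^(−14λ), i.e. Gamma(shape=49, rate=14).
The mode of a Gamma(a, b) with a ≥ 1 (shape–rate) is (a−1)/b = 48/14 ≈ 3.43.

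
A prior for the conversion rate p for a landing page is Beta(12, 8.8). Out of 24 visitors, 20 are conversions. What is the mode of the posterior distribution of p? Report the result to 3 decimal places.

Prior: Beta(12, 8.8).
Data: 20 successes in 24 trials. The binomial likelihood contributes p^20(1−p)^4, so the posterior is Beta(12+20, 8.8+4) = Beta(32, 12.8).
For Beta(a, b) with a, b > 1 the mode is (a−1)/(a+b−2) = 31/42.8 ≈ 0.724.

p̂_MAP = 0.724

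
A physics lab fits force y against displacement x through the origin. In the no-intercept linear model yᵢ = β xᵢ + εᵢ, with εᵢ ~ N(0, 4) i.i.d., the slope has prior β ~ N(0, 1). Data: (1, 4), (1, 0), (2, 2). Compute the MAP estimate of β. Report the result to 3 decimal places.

β̂_MAP = 0.800

log p(β | y) = −Σ(yᵢ − βxᵢ)²/(2·4) − β²/(2·1) + const.
Setting the derivative to zero: Σxᵢ(yᵢ − βxᵢ)/4 − β/1 = 0, so β = Σxᵢyᵢ / (Σxᵢ² + σ²/τ²).
Σxᵢyᵢ = 1·4 + 1·0 + 2·2 = 8; Σxᵢ² = 6; σ²/τ² = 4.
β̂_MAP = 8 / (6 + 4) = 8/10 ≈ 0.800.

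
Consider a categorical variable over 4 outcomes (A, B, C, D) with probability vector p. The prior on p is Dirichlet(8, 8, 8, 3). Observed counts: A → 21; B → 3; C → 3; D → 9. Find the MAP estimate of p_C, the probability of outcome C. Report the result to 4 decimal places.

The posterior is Dirichlet(αᵢ + nᵢ) = Dirichlet(29, 11, 11, 12).
For a Dirichlet(a₁,…,a_K) with all aᵢ > 1, the mode has j-th component (aⱼ − 1)/(Σaᵢ − K).
Here Σaᵢ = 63 and K = 4, so p_C = (11 − 1)/(63 − 4) = 10/59 ≈ 0.1695.

MAP estimate of p_C = 0.1695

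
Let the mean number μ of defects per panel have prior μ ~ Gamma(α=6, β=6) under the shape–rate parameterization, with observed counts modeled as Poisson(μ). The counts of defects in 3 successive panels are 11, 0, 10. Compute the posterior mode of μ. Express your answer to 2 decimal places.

μ̂_MAP = 2.89

Σxᵢ = 11+0+10 = 21, with n = 3.
Posterior ∝ μ^5e^(−6μ) · μ^21e^(−3μ) = μ^26e^(−9μ), i.e. Gamma(shape=27, rate=9).
The mode of a Gamma(a, b) with a ≥ 1 (shape–rate) is (a−1)/b = 26/9 ≈ 2.89.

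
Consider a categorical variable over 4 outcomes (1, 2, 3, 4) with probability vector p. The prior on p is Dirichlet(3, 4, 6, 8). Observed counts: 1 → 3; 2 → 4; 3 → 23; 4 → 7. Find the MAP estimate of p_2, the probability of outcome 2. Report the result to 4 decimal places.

MAP estimate: 0.1296

The posterior is Dirichlet(αᵢ + nᵢ) = Dirichlet(6, 8, 29, 15).
For a Dirichlet(a₁,…,a_K) with all aᵢ > 1, the mode has j-th component (aⱼ − 1)/(Σaᵢ − K).
Here Σaᵢ = 58 and K = 4, so p_2 = (8 − 1)/(58 − 4) = 7/54 ≈ 0.1296.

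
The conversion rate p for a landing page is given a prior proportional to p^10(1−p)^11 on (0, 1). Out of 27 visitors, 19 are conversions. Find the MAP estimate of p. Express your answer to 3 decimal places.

The prior density ∝ p^10(1−p)^11 is the kernel of Beta(11, 12).
Data: 19 successes in 27 trials. The binomial likelihood contributes p^19(1−p)^8, so the posterior is Beta(11+19, 12+8) = Beta(30, 20).
For Beta(a, b) with a, b > 1 the mode is (a−1)/(a+b−2) = 29/48 ≈ 0.604.

p̂_MAP = 0.604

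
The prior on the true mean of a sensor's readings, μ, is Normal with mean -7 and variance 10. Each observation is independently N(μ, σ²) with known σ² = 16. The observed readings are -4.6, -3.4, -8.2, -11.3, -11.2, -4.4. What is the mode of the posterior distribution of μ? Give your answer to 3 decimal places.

n = 6; x̄ = ((-4.6) + (-3.4) + (-8.2) + (-11.3) + (-11.2) + (-4.4))/6 = -43.1/6 = -431/60 ≈ -7.1833.
For a Normal prior and Normal likelihood with known variance, the posterior is Normal; its mode equals its mean, the precision-weighted average.
Prior precision 1/σ₀² = 1/10 = 0.1; data precision n/σ² = 6/16 = 0.375.
μ̂ = (0.1·(-7) + 0.375·(-431/60)) / (0.1 + 0.375) = (-3.39375)/0.475 = -543/76 ≈ -7.145.

μ̂_MAP = -7.145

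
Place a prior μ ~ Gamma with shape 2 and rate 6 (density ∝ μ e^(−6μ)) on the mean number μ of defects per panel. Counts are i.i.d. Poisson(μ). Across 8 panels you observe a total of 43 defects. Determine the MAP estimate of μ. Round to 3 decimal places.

Σxᵢ = 43, n = 8.
Posterior ∝ μe^(−6μ) · μ^43e^(−8μ) = μ^44e^(−14μ), i.e. Gamma(shape=45, rate=14).
The mode of a Gamma(a, b) with a ≥ 1 (shape–rate) is (a−1)/b = 44/14 ≈ 3.143.

μ̂_MAP = 3.143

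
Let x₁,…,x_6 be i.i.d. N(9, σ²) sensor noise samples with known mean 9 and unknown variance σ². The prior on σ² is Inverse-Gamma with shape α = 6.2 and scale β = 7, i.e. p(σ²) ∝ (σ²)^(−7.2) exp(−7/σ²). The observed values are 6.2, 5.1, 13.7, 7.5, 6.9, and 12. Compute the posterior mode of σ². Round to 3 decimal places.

Sum of squared deviations about the known mean: SS = (6.2−9)² + (5.1−9)² + (13.7−9)² + (7.5−9)² + (6.9−9)² + (12−9)² = 60.8.
The Normal likelihood contributes (σ²)^(−n/2) exp(−SS/(2σ²)), so the posterior is Inverse-Gamma(α + n/2, β + SS/2) = Inverse-Gamma(9.2, 37.4).
The mode of Inverse-Gamma(a, b) is b/(a+1) = 37.4/10.2 ≈ 3.667.

σ̂²_MAP = 3.667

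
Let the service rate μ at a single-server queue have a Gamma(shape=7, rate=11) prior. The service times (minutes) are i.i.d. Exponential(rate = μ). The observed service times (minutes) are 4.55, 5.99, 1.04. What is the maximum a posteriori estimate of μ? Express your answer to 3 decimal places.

μ̂_MAP = 0.399

The Exponential(rate=μ) likelihood is ∝ μ^n e^(−μΣtᵢ). Here n = 3 and Σtᵢ = 4.55 + 5.99 + 1.04 = 11.58.
Posterior ∝ μ^6e^(−11μ) · μ^3e^(−11.58μ) = μ^9e^(−22.58μ), i.e. Gamma(10, 22.58).
Mode = (a−1)/b = 9/22.58 ≈ 0.399.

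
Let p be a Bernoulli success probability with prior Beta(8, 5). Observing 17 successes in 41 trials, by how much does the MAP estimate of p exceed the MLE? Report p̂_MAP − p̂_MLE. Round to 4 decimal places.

MAP − MLE = 0.0469

Posterior is Beta(25, 29); MAP = (25−1)/(54−2) = 24/52 ≈ 0.46154.
MLE ignores the prior: p̂_MLE = k/n = 17/41 ≈ 0.41463.
Difference = 24/52 − 17/41 = 25/533 ≈ 0.0469.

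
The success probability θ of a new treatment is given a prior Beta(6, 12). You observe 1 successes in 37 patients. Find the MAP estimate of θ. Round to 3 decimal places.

θ̂_MAP = 0.113

Prior: Beta(6, 12).
Data: 1 success in 37 trials. The binomial likelihood contributes θ(1−θ)^36, so the posterior is Beta(6+1, 12+36) = Beta(7, 48).
For Beta(a, b) with a, b > 1 the mode is (a−1)/(a+b−2) = 6/53 ≈ 0.113.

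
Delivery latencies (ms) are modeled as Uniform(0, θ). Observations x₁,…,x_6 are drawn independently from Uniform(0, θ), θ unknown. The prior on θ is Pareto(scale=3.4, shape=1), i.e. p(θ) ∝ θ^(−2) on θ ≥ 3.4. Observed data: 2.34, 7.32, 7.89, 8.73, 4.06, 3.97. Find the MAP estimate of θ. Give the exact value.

The Uniform(0, θ) likelihood is θ^(−n) for θ ≥ max(xᵢ), zero otherwise. Here max(xᵢ) = 8.73.
Posterior ∝ θ^(−2) · θ^(−6) = θ^(−8) on θ ≥ max(3.4, 8.73) = 8.73.
This density is strictly decreasing in θ, so the posterior mode lies at the lower boundary of the support.

θ̂_MAP = 8.73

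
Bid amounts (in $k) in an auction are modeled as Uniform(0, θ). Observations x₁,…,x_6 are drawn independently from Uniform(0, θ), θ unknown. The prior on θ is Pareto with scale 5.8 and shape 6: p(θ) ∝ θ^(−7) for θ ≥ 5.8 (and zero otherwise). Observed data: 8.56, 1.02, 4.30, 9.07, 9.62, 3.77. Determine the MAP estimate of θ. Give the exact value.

The Uniform(0, θ) likelihood is θ^(−n) for θ ≥ max(xᵢ), zero otherwise. Here max(xᵢ) = 9.62.
Posterior ∝ θ^(−7) · θ^(−6) = θ^(−13) on θ ≥ max(5.8, 9.62) = 9.62.
This density is strictly decreasing in θ, so the posterior mode lies at the lower boundary of the support.

θ̂_MAP = 9.62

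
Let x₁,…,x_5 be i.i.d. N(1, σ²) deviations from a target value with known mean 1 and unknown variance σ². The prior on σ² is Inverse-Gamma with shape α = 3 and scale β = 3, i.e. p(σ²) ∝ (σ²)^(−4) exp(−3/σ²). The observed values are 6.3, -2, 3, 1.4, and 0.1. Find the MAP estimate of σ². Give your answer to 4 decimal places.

Sum of squared deviations about the known mean: SS = (6.3−1)² + (-2−1)² + (3−1)² + (1.4−1)² + (0.1−1)² = 42.06.
The Normal likelihood contributes (σ²)^(−n/2) exp(−SS/(2σ²)), so the posterior is Inverse-Gamma(α + n/2, β + SS/2) = Inverse-Gamma(5.5, 24.03).
The mode of Inverse-Gamma(a, b) is b/(a+1) = 24.03/6.5 ≈ 3.6969.

σ̂²_MAP = 3.6969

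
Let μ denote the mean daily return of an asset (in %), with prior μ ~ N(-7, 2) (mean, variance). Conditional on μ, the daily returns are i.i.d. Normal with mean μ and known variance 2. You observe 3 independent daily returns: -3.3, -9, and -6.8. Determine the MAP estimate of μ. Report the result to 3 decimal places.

μ̂_MAP = -6.525

n = 3; x̄ = ((-3.3) + (-9) + (-6.8))/3 = -19.1/3 = -191/30 ≈ -6.3667.
For a Normal prior and Normal likelihood with known variance, the posterior is Normal; its mode equals its mean, the precision-weighted average.
Prior precision 1/σ₀² = 1/2 = 0.5; data precision n/σ² = 3/2 = 1.5.
μ̂ = (0.5·(-7) + 1.5·(-191/30)) / (0.5 + 1.5) = (-13.05)/2 = -6.525.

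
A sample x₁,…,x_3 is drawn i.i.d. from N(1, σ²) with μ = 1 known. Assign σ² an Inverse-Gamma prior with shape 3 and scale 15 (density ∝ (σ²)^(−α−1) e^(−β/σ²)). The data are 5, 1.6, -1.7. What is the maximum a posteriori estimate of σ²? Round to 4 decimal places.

σ̂²_MAP = 4.8773

Sum of squared deviations about the known mean: SS = (5−1)² + (1.6−1)² + (-1.7−1)² = 23.65.
The Normal likelihood contributes (σ²)^(−n/2) exp(−SS/(2σ²)), so the posterior is Inverse-Gamma(α + n/2, β + SS/2) = Inverse-Gamma(4.5, 26.825).
The mode of Inverse-Gamma(a, b) is b/(a+1) = 26.825/5.5 ≈ 4.8773.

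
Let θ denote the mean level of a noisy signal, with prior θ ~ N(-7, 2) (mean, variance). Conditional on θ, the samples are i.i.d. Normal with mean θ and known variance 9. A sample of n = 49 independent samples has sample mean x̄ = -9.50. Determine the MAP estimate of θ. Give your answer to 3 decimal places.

n = 49, x̄ = -9.50.
For a Normal prior and Normal likelihood with known variance, the posterior is Normal; its mode equals its mean, the precision-weighted average.
Prior precision 1/σ₀² = 1/2 = 0.5; data precision n/σ² = 49/9.
θ̂ = (0.5·(-7) + (49/9)·(-9.5)) / (0.5 + 49/9) = (-497/9)/(107/18) = -994/107 ≈ -9.290.

θ̂_MAP = -9.290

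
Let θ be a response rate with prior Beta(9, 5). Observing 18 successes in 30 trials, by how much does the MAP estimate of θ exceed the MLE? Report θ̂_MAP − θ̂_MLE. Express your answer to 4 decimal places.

Posterior is Beta(27, 17); MAP = (27−1)/(44−2) = 26/42 ≈ 0.61905.
MLE ignores the prior: θ̂_MLE = k/n = 18/30 ≈ 0.60000.
Difference = 26/42 − 18/30 = 2/105 ≈ 0.0190.

MAP − MLE = 0.0190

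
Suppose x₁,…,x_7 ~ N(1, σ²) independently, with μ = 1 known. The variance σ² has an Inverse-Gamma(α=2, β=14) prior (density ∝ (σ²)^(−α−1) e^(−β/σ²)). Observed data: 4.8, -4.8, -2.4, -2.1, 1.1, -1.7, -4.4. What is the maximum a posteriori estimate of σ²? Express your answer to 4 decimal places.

σ̂²_MAP = 10.2854

Sum of squared deviations about the known mean: SS = (4.8−1)² + (-4.8−1)² + (-2.4−1)² + (-2.1−1)² + (1.1−1)² + (-1.7−1)² + (-4.4−1)² = 105.71.
The Normal likelihood contributes (σ²)^(−n/2) exp(−SS/(2σ²)), so the posterior is Inverse-Gamma(α + n/2, β + SS/2) = Inverse-Gamma(5.5, 66.855).
The mode of Inverse-Gamma(a, b) is b/(a+1) = 66.855/6.5 ≈ 10.2854.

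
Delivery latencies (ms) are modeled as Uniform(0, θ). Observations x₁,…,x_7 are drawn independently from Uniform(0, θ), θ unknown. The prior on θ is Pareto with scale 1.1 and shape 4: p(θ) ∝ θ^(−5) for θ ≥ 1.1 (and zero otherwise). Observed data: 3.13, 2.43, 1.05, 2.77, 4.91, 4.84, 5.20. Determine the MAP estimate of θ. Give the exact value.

θ̂_MAP = 5.20

The Uniform(0, θ) likelihood is θ^(−n) for θ ≥ max(xᵢ), zero otherwise. Here max(xᵢ) = 5.20.
Posterior ∝ θ^(−5) · θ^(−7) = θ^(−12) on θ ≥ max(1.1, 5.20) = 5.20.
This density is strictly decreasing in θ, so the posterior mode lies at the lower boundary of the support.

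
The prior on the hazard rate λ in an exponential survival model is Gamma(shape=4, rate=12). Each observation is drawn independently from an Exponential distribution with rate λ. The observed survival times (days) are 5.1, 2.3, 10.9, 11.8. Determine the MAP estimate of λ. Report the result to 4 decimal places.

The Exponential(rate=λ) likelihood is ∝ λ^n e^(−λΣtᵢ). Here n = 4 and Σtᵢ = 5.1 + 2.3 + 10.9 + 11.8 = 30.1.
Posterior ∝ λ^3e^(−12λ) · λ^4e^(−30.1λ) = λ^7e^(−42.1λ), i.e. Gamma(8, 42.1).
Mode = (a−1)/b = 7/42.1 ≈ 0.1663.

λ̂_MAP = 0.1663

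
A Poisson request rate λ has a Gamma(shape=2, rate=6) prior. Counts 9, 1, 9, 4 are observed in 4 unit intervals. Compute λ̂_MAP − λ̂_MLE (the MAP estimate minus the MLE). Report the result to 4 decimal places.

Σxᵢ = 23. Posterior is Gamma(25, 10); MAP = (25−1)/10 = 24/10 ≈ 2.40000.
MLE = x̄ = 23/4 ≈ 5.75000.
Difference = 24/10 − 23/4 = -67/20 ≈ -3.3500.

MAP − MLE = -3.3500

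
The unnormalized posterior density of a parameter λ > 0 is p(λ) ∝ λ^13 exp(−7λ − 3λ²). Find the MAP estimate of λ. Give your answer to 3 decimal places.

ℓ'(λ) = 13/λ − 7 − 6λ. Setting this to zero and multiplying by λ: 6λ² + 7λ − 13 = 0.
λ = (−7 + √(7² + 4·6·13)) / (2·6) = (−7 + √361) / 12 = (−7 + 19)/12 = 1.
ℓ''(λ) = −13/λ² − 6 < 0, confirming a maximum.

λ̂_MAP = 1.000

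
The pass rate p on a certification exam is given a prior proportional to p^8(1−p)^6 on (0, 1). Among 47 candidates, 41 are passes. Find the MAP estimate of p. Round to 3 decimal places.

The prior density ∝ p^8(1−p)^6 is the kernel of Beta(9, 7).
Data: 41 successes in 47 trials. The binomial likelihood contributes p^41(1−p)^6, so the posterior is Beta(9+41, 7+6) = Beta(50, 13).
For Beta(a, b) with a, b > 1 the mode is (a−1)/(a+b−2) = 49/61 ≈ 0.803.

p̂_MAP = 0.803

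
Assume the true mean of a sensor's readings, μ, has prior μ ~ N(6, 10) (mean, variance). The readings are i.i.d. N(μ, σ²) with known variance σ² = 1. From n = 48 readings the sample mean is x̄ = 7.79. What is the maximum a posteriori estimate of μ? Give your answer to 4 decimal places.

n = 48, x̄ = 7.79.
For a Normal prior and Normal likelihood with known variance, the posterior is Normal; its mode equals its mean, the precision-weighted average.
Prior precision 1/σ₀² = 1/10 = 0.1; data precision n/σ² = 48/1 = 48.
μ̂ = (0.1·6 + 48·7.79) / (0.1 + 48) = 374.52/48.1 = 18726/2405 ≈ 7.7863.

μ̂_MAP = 7.7863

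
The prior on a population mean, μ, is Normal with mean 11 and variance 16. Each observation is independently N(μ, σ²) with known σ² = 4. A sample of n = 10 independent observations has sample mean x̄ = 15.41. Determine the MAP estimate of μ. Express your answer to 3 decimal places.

μ̂_MAP = 15.302

n = 10, x̄ = 15.41.
For a Normal prior and Normal likelihood with known variance, the posterior is Normal; its mode equals its mean, the precision-weighted average.
Prior precision 1/σ₀² = 1/16 = 0.0625; data precision n/σ² = 10/4 = 2.5.
μ̂ = (0.0625·11 + 2.5·15.41) / (0.0625 + 2.5) = 39.2125/2.5625 = 3137/205 ≈ 15.302.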